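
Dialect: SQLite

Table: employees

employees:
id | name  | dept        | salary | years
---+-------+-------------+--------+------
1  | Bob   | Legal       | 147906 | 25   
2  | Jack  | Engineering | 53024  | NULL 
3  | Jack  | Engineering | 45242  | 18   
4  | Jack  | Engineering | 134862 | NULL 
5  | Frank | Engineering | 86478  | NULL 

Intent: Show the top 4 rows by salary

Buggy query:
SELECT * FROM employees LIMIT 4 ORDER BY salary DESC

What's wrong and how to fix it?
Bug: ORDER BY cannot follow LIMIT; LIMIT is the final clause

Fix: Swap the clauses: ORDER BY first, then LIMIT

Corrected query:
SELECT * FROM employees ORDER BY salary DESC LIMIT 4

Result:
id | name  | dept        | salary | years
---+-------+-------------+--------+------
1  | Bob   | Legal       | 147906 | 25   
4  | Jack  | Engineering | 134862 | NULL 
5  | Frank | Engineering | 86478  | NULL 
2  | Jack  | Engineering | 53024  | NULL 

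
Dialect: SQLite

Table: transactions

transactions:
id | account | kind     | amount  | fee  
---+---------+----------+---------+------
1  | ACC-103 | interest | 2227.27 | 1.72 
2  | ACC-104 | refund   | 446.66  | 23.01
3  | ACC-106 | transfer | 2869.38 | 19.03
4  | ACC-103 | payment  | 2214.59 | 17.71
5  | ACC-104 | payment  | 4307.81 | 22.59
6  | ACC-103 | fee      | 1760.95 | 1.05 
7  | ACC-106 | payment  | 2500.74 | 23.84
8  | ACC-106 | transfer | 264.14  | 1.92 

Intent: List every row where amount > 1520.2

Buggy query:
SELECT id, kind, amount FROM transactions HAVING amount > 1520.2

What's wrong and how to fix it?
Bug: HAVING filters the output of aggregation, but this query has no GROUP BY and no aggregate functions, so SQLite rejects it (HAVING clause on a non-aggregate query); the condition here is per row

Fix: Replace HAVING with WHERE since the condition applies to individual rows

Corrected query:
SELECT id, kind, amount FROM transactions WHERE amount > 1520.2

Result:
id | kind     | amount 
---+----------+--------
1  | interest | 2227.27
3  | transfer | 2869.38
4  | payment  | 2214.59
5  | payment  | 4307.81
6  | fee      | 1760.95
7  | payment  | 2500.74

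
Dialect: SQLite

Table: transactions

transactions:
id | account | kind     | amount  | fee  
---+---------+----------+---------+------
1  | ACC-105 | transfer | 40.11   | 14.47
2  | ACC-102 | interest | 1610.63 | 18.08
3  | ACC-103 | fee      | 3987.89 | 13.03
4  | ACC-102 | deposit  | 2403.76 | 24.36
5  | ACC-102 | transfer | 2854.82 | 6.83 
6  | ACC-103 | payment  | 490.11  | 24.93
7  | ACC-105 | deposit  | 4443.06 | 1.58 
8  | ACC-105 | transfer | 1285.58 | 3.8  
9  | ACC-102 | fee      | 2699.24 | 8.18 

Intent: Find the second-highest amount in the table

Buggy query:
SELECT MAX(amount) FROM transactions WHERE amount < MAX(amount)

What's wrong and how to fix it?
Bug: The inner MAX is an aggregate inside WHERE, which is not allowed

Fix: Put the inner MAX in a scalar subquery

Corrected query:
SELECT MAX(amount) FROM transactions WHERE amount < (SELECT MAX(amount) FROM transactions)

Result:
MAX(amount)
-----------
3987.89    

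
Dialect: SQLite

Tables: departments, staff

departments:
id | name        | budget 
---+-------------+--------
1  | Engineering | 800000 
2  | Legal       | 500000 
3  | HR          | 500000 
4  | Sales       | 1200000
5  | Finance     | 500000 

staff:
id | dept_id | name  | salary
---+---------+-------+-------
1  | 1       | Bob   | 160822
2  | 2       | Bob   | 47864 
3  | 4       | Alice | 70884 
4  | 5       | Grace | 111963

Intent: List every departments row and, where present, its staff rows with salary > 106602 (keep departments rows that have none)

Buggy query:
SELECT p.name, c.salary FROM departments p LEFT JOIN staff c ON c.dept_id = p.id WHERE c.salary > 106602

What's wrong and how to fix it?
Bug: A WHERE condition on the right-hand table after LEFT JOIN drops unmatched parents

Fix: Put 'c.salary > 106602' in the JOIN's ON clause instead of WHERE

Corrected query:
SELECT p.name, c.salary FROM departments p LEFT JOIN staff c ON c.dept_id = p.id AND c.salary > 106602

Result:
name        | salary
------------+-------
Engineering | 160822
Legal       | NULL  
HR          | NULL  
Sales       | NULL  
Finance     | 111963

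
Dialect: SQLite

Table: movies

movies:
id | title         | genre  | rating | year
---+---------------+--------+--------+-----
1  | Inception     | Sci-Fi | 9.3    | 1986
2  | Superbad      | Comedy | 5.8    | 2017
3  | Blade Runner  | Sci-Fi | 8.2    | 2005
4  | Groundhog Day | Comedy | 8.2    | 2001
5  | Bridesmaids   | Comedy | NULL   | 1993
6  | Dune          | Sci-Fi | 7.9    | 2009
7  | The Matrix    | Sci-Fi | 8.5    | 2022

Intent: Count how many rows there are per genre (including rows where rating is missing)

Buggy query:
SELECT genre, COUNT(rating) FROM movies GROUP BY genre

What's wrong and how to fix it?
Bug: COUNT(rating) skips NULLs, so groups with missing rating are undercounted

Fix: Use COUNT(*) to count all rows regardless of NULL

Corrected query:
SELECT genre, COUNT(*) FROM movies GROUP BY genre

Result:
genre  | COUNT(*)
-------+---------
Comedy | 3       
Sci-Fi | 4       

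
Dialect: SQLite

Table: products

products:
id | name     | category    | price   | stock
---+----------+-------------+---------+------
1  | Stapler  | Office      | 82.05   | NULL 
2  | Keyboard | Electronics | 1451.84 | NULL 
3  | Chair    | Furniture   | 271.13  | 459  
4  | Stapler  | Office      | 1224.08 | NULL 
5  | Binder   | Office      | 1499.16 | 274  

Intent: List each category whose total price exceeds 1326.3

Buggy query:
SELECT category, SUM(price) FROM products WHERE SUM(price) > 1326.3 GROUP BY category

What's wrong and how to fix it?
Bug: WHERE runs before GROUP BY, so aggregates aren't available there

Fix: Use HAVING (which filters groups after aggregation) instead of WHERE

Corrected query:
SELECT category, SUM(price) FROM products GROUP BY category HAVING SUM(price) > 1326.3

Result:
category    | SUM(price)
------------+-----------
Electronics | 1451.84   
Office      | 2805.29   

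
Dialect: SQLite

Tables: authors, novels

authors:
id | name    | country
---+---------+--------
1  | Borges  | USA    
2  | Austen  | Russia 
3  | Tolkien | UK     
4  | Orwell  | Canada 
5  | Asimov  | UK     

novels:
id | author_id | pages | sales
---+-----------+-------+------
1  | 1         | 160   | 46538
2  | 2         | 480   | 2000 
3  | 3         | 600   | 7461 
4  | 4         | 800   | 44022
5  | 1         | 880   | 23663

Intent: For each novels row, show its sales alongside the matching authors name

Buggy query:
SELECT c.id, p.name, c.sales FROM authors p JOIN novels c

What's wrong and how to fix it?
Bug: Missing join condition: each novels row is matched to all authors rows instead of just its own

Fix: Specify the join condition linking the foreign key to the parent id

Corrected query:
SELECT c.id, p.name, c.sales FROM authors p JOIN novels c ON c.author_id = p.id

Result:
id | name    | sales
---+---------+------
1  | Borges  | 46538
2  | Austen  | 2000 
3  | Tolkien | 7461 
4  | Orwell  | 44022
5  | Borges  | 23663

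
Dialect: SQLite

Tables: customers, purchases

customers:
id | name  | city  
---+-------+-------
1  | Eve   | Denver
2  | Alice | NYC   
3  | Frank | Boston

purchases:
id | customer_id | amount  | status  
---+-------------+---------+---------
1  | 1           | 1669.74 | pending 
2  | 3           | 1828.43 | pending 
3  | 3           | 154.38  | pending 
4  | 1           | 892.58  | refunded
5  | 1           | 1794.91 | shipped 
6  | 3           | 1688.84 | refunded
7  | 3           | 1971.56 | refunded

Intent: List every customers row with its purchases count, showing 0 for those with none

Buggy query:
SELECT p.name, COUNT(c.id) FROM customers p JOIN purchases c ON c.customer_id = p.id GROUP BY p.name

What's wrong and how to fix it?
Bug: INNER JOIN drops customers rows that have no matching purchases rows

Fix: Switch to LEFT JOIN to retain unmatched parent rows

Corrected query:
SELECT p.name, COUNT(c.id) FROM customers p LEFT JOIN purchases c ON c.customer_id = p.id GROUP BY p.name

Result:
name  | COUNT(c.id)
------+------------
Alice | 0          
Eve   | 3          
Frank | 4          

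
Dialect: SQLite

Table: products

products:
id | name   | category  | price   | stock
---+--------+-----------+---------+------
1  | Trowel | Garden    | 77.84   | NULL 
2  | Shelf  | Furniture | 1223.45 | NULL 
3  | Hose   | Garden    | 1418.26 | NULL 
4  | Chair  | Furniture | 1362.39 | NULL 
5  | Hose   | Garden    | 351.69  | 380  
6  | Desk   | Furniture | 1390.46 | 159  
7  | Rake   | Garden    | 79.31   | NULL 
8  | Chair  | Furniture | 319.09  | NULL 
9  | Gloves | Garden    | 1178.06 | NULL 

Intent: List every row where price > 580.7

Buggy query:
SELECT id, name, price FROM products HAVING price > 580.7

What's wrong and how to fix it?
Bug: This is a non-aggregate query (no GROUP BY, no aggregates), so in SQLite the HAVING clause is invalid here; a row-level condition belongs in WHERE

Fix: Replace HAVING with WHERE since the condition applies to individual rows

Corrected query:
SELECT id, name, price FROM products WHERE price > 580.7

Result:
id | name   | price  
---+--------+--------
2  | Shelf  | 1223.45
3  | Hose   | 1418.26
4  | Chair  | 1362.39
6  | Desk   | 1390.46
9  | Gloves | 1178.06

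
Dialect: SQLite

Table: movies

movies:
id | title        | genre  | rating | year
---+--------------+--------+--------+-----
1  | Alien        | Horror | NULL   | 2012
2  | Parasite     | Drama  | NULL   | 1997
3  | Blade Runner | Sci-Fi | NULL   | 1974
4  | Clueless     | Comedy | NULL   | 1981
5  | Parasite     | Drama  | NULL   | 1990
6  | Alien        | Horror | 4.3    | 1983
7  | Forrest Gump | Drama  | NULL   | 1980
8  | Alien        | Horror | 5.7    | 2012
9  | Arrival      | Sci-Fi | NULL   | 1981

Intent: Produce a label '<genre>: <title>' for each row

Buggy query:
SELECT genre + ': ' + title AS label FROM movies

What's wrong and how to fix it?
Bug: SQLite uses || for string concatenation; + coerces text to numbers (yielding 0)

Fix: Replace + with || to concatenate text

Corrected query:
SELECT genre || ': ' || title AS label FROM movies

Result:
label               
--------------------
Horror: Alien       
Drama: Parasite     
Sci-Fi: Blade Runner
Comedy: Clueless    
Drama: Parasite     
Horror: Alien       
Drama: Forrest Gump 
Horror: Alien       
Sci-Fi: Arrival     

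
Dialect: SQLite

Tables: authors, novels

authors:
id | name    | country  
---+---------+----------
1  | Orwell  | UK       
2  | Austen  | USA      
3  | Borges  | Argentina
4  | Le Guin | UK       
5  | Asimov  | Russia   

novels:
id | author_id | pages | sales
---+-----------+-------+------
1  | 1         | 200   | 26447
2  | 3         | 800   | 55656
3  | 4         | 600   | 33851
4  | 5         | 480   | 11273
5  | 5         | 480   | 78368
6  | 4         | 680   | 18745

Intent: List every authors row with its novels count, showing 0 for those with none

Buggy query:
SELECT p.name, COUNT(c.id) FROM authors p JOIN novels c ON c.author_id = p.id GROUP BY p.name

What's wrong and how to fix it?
Bug: An inner join excludes parents with zero children

Fix: Switch to LEFT JOIN to retain unmatched parent rows

Corrected query:
SELECT p.name, COUNT(c.id) FROM authors p LEFT JOIN novels c ON c.author_id = p.id GROUP BY p.name

Result:
name    | COUNT(c.id)
--------+------------
Asimov  | 2          
Austen  | 0          
Borges  | 1          
Le Guin | 2          
Orwell  | 1          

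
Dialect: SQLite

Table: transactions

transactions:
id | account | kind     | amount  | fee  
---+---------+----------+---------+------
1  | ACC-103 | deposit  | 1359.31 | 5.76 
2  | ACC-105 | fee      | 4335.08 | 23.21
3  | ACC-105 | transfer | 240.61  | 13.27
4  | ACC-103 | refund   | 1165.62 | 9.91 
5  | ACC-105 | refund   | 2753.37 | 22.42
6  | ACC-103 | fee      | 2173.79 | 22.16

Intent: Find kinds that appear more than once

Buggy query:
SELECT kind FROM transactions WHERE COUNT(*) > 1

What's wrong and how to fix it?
Bug: WHERE can't reference COUNT(*); aggregates are computed after WHERE

Fix: GROUP BY kind, then filter groups with HAVING COUNT(*) > 1

Corrected query:
SELECT kind FROM transactions GROUP BY kind HAVING COUNT(*) > 1

Result:
kind  
------
fee   
refund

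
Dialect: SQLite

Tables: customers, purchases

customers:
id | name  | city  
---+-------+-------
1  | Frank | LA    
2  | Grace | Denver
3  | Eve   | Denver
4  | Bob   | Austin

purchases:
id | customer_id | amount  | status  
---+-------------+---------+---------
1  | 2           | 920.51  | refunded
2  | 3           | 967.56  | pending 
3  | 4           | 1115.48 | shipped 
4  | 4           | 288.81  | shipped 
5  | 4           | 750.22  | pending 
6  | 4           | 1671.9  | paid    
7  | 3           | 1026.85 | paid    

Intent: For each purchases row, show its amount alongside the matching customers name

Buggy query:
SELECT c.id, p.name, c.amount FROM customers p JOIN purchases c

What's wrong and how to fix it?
Bug: JOIN with no ON clause produces a cartesian product; every purchases row pairs with every customers row

Fix: Add ON c.customer_id = p.id to the JOIN

Corrected query:
SELECT c.id, p.name, c.amount FROM customers p JOIN purchases c ON c.customer_id = p.id

Result:
id | name  | amount 
---+-------+--------
1  | Grace | 920.51 
2  | Eve   | 967.56 
3  | Bob   | 1115.48
4  | Bob   | 288.81 
5  | Bob   | 750.22 
6  | Bob   | 1671.9 
7  | Eve   | 1026.85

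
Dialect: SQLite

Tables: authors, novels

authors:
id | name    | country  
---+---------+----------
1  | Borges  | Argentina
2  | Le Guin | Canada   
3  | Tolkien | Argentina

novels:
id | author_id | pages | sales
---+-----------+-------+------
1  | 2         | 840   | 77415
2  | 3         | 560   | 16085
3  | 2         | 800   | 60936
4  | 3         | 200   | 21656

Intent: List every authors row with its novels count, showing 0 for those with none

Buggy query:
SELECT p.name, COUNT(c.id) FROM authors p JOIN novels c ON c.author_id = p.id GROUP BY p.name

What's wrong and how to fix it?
Bug: An inner join excludes parents with zero children

Fix: Use LEFT JOIN so parents without children still appear (COUNT(c.id) gives 0)

Corrected query:
SELECT p.name, COUNT(c.id) FROM authors p LEFT JOIN novels c ON c.author_id = p.id GROUP BY p.name

Result:
name    | COUNT(c.id)
--------+------------
Borges  | 0          
Le Guin | 2          
Tolkien | 2          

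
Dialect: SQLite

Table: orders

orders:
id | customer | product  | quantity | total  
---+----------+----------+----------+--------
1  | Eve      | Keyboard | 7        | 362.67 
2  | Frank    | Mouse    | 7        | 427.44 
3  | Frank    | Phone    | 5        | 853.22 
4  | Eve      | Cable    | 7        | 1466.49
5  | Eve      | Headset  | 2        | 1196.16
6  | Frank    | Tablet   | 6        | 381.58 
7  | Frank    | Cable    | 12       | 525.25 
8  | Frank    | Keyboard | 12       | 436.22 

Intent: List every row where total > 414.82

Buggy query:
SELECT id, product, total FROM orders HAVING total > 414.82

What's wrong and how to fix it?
Bug: This is a non-aggregate query (no GROUP BY, no aggregates), so in SQLite the HAVING clause is invalid here; a row-level condition belongs in WHERE

Fix: Use WHERE for row-level filtering

Corrected query:
SELECT id, product, total FROM orders WHERE total > 414.82

Result:
id | product  | total  
---+----------+--------
2  | Mouse    | 427.44 
3  | Phone    | 853.22 
4  | Cable    | 1466.49
5  | Headset  | 1196.16
7  | Cable    | 525.25 
8  | Keyboard | 436.22 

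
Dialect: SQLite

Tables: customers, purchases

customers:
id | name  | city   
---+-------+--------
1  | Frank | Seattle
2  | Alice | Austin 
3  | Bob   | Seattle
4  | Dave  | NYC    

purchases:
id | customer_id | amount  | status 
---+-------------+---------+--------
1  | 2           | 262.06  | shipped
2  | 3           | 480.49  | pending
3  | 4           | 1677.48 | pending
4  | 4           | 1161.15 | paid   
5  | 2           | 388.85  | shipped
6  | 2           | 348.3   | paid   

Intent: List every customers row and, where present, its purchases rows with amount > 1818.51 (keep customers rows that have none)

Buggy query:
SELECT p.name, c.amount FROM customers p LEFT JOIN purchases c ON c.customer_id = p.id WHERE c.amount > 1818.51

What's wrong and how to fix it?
Bug: A WHERE condition on the right-hand table after LEFT JOIN drops unmatched parents

Fix: Move the right-table condition into the ON clause so unmatched parents are kept

Corrected query:
SELECT p.name, c.amount FROM customers p LEFT JOIN purchases c ON c.customer_id = p.id AND c.amount > 1818.51

Result:
name  | amount
------+-------
Frank | NULL  
Alice | NULL  
Bob   | NULL  
Dave  | NULL  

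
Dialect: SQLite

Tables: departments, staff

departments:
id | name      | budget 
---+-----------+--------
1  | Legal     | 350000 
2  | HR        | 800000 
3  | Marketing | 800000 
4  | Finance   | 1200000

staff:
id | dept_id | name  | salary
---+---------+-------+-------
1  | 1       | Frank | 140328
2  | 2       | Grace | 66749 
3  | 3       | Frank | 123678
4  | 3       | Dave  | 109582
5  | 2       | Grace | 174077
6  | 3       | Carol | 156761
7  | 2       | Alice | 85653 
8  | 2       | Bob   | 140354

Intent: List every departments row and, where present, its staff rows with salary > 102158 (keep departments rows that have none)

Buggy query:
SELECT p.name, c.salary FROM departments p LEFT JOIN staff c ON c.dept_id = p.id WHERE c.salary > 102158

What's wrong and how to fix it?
Bug: Filtering c.salary in WHERE discards the NULL rows produced by LEFT JOIN, turning it into an inner join

Fix: Move the right-table condition into the ON clause so unmatched parents are kept

Corrected query:
SELECT p.name, c.salary FROM departments p LEFT JOIN staff c ON c.dept_id = p.id AND c.salary > 102158

Result:
name      | salary
----------+-------
Legal     | 140328
HR        | 140354
HR        | 174077
Marketing | 109582
Marketing | 123678
Marketing | 156761
Finance   | NULL  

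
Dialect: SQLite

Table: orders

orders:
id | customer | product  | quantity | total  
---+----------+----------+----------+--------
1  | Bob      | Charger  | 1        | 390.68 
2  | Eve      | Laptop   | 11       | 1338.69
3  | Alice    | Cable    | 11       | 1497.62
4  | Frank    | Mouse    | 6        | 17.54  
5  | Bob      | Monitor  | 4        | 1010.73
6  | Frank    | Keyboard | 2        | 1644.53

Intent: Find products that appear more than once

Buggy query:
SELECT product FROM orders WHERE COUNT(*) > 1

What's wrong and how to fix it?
Bug: COUNT(*) is an aggregate and cannot be used in WHERE

Fix: GROUP BY product, then filter groups with HAVING COUNT(*) > 1

Corrected query:
SELECT product FROM orders GROUP BY product HAVING COUNT(*) > 1

Result:
(no rows)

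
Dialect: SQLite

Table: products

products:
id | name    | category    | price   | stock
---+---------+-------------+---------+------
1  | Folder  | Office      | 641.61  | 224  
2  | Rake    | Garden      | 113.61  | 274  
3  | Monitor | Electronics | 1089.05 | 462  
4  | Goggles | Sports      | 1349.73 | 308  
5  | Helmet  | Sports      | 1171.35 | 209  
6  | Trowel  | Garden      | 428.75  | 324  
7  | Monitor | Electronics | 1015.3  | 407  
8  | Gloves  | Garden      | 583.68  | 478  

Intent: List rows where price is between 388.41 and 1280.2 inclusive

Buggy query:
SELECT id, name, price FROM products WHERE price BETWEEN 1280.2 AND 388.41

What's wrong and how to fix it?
Bug: The bounds are reversed; BETWEEN a AND b requires a <= b to match anything

Fix: Swap the bounds so the smaller value comes first

Corrected query:
SELECT id, name, price FROM products WHERE price BETWEEN 388.41 AND 1280.2

Result:
id | name    | price  
---+---------+--------
1  | Folder  | 641.61 
3  | Monitor | 1089.05
5  | Helmet  | 1171.35
6  | Trowel  | 428.75 
7  | Monitor | 1015.3 
8  | Gloves  | 583.68 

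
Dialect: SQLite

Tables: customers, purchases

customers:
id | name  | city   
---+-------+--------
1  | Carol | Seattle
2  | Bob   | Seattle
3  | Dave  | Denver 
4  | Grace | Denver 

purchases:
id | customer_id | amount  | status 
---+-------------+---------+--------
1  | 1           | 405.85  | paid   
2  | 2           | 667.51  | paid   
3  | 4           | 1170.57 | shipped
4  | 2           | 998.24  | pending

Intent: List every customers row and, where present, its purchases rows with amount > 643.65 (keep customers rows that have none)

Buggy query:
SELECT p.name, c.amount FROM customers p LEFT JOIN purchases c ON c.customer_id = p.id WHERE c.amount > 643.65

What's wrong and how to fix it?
Bug: Filtering c.amount in WHERE discards the NULL rows produced by LEFT JOIN, turning it into an inner join

Fix: Put 'c.amount > 643.65' in the JOIN's ON clause instead of WHERE

Corrected query:
SELECT p.name, c.amount FROM customers p LEFT JOIN purchases c ON c.customer_id = p.id AND c.amount > 643.65

Result:
name  | amount 
------+--------
Carol | NULL   
Bob   | 667.51 
Bob   | 998.24 
Dave  | NULL   
Grace | 1170.57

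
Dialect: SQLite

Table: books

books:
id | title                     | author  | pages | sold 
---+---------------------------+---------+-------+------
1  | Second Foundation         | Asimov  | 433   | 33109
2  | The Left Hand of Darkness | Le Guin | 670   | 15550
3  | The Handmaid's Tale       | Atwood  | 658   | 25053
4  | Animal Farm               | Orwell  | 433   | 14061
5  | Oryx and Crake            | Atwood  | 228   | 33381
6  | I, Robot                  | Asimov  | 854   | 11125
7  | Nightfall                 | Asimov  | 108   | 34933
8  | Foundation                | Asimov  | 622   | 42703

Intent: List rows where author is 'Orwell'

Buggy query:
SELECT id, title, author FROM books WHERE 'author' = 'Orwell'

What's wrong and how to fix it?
Bug: Single quotes denote string literals in SQL; the column name is being compared as a constant string

Fix: Reference the column as author without single quotes

Corrected query:
SELECT id, title, author FROM books WHERE author = 'Orwell'

Result:
id | title       | author
---+-------------+-------
4  | Animal Farm | Orwell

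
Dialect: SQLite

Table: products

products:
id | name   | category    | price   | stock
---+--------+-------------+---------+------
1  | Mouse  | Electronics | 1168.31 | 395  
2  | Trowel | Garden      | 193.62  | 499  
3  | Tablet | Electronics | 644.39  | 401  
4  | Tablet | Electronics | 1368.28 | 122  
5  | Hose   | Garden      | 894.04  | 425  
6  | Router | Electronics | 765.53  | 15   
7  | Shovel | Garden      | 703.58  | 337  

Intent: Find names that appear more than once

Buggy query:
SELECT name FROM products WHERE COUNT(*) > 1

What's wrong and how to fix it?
Bug: COUNT(*) is an aggregate and cannot be used in WHERE

Fix: GROUP BY name, then filter groups with HAVING COUNT(*) > 1

Corrected query:
SELECT name FROM products GROUP BY name HAVING COUNT(*) > 1

Result:
name  
------
Tablet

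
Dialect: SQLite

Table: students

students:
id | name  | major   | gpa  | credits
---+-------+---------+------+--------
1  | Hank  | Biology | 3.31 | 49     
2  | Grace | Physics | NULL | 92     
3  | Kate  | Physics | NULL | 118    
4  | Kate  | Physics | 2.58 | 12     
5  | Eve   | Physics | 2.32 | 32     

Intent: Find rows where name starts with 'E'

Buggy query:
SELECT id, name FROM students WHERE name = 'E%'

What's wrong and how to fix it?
Bug: Wildcards only work with LIKE; '=' treats '%' as a literal character

Fix: Replace '=' with LIKE so 'E%' is treated as a pattern

Corrected query:
SELECT id, name FROM students WHERE name LIKE 'E%'

Result:
id | name
---+-----
5  | Eve 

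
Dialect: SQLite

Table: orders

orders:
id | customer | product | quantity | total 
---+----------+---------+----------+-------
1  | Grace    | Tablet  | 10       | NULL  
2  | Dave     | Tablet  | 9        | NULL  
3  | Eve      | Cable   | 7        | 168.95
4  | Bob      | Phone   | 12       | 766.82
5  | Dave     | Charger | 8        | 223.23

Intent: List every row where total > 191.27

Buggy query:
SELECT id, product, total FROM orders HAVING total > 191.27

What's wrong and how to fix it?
Bug: This is a non-aggregate query (no GROUP BY, no aggregates), so in SQLite the HAVING clause is invalid here; a row-level condition belongs in WHERE

Fix: Use WHERE for row-level filtering

Corrected query:
SELECT id, product, total FROM orders WHERE total > 191.27

Result:
id | product | total 
---+---------+-------
4  | Phone   | 766.82
5  | Charger | 223.23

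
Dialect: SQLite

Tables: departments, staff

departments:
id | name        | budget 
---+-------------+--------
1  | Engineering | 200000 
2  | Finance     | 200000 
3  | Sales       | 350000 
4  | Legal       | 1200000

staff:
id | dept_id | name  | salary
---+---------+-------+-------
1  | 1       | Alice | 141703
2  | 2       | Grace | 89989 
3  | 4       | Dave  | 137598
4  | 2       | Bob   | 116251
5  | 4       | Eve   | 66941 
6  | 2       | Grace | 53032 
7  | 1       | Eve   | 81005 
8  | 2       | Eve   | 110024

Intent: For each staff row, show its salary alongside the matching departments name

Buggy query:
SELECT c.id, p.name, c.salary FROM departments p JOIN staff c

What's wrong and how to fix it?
Bug: Missing join condition: each staff row is matched to all departments rows instead of just its own

Fix: Specify the join condition linking the foreign key to the parent id

Corrected query:
SELECT c.id, p.name, c.salary FROM departments p JOIN staff c ON c.dept_id = p.id

Result:
id | name        | salary
---+-------------+-------
1  | Engineering | 141703
2  | Finance     | 89989 
3  | Legal       | 137598
4  | Finance     | 116251
5  | Legal       | 66941 
6  | Finance     | 53032 
7  | Engineering | 81005 
8  | Finance     | 110024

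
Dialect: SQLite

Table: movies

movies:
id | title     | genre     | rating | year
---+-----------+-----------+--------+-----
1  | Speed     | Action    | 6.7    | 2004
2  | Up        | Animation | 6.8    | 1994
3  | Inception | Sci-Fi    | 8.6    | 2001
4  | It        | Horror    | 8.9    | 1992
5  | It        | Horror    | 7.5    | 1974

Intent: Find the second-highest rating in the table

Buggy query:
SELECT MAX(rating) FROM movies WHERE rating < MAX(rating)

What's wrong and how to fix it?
Bug: The inner MAX is an aggregate inside WHERE, which is not allowed

Fix: Compute the overall MAX in a subquery, then take MAX of rows below it

Corrected query:
SELECT MAX(rating) FROM movies WHERE rating < (SELECT MAX(rating) FROM movies)

Result:
MAX(rating)
-----------
8.6        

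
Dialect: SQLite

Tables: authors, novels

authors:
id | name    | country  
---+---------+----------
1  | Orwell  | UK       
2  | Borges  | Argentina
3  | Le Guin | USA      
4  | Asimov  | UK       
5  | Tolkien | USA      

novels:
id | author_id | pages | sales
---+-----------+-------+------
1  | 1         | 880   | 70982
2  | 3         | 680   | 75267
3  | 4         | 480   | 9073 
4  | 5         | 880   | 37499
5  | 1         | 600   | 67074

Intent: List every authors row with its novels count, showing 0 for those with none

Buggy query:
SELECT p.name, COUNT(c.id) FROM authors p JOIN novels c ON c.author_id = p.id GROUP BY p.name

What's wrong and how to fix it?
Bug: An inner join excludes parents with zero children

Fix: Use LEFT JOIN so parents without children still appear (COUNT(c.id) gives 0)

Corrected query:
SELECT p.name, COUNT(c.id) FROM authors p LEFT JOIN novels c ON c.author_id = p.id GROUP BY p.name

Result:
name    | COUNT(c.id)
--------+------------
Asimov  | 1          
Borges  | 0          
Le Guin | 1          
Orwell  | 2          
Tolkien | 1          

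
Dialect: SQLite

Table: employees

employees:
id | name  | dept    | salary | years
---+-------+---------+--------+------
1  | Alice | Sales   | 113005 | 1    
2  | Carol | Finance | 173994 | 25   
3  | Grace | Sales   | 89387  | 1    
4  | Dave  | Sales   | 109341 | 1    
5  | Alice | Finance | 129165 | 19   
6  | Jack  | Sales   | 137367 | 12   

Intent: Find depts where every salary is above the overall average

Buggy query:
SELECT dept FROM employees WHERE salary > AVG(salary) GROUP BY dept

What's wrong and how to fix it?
Bug: WHERE evaluates per row before aggregation, so AVG() is unavailable

Fix: Use a subquery for AVG and a HAVING MIN(...) filter so the condition holds for every row in the group

Corrected query:
SELECT dept FROM employees GROUP BY dept HAVING MIN(salary) > (SELECT AVG(salary) FROM employees)

Result:
dept   
-------
Finance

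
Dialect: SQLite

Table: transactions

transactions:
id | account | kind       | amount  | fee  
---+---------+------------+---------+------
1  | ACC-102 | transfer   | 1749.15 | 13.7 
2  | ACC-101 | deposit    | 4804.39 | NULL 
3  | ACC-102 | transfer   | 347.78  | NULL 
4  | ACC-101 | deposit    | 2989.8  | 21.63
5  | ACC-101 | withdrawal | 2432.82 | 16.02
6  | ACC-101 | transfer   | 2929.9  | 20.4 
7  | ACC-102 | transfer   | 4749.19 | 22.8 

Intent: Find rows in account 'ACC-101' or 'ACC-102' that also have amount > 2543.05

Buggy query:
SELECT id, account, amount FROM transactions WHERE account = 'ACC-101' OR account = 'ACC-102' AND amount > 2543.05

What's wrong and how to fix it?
Bug: Without parentheses, AND is evaluated before OR, so the amount filter only applies to the 'ACC-102' branch

Fix: Group the OR with parentheses (or use IN), then AND the threshold

Corrected query:
SELECT id, account, amount FROM transactions WHERE (account = 'ACC-101' OR account = 'ACC-102') AND amount > 2543.05

Result:
id | account | amount 
---+---------+--------
2  | ACC-101 | 4804.39
4  | ACC-101 | 2989.8 
6  | ACC-101 | 2929.9 
7  | ACC-102 | 4749.19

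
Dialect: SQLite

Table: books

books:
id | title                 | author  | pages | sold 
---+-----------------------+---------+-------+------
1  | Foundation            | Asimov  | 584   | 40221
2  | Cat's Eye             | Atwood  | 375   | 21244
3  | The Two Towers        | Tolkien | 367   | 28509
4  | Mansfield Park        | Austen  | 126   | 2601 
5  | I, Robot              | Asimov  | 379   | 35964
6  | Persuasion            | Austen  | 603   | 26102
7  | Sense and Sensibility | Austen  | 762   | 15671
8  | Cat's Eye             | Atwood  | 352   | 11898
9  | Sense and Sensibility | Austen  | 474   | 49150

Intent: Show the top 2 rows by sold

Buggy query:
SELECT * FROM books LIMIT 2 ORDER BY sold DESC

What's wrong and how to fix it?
Bug: ORDER BY cannot follow LIMIT; LIMIT is the final clause

Fix: Swap the clauses: ORDER BY first, then LIMIT

Corrected query:
SELECT * FROM books ORDER BY sold DESC LIMIT 2

Result:
id | title                 | author | pages | sold 
---+-----------------------+--------+-------+------
9  | Sense and Sensibility | Austen | 474   | 49150
1  | Foundation            | Asimov | 584   | 40221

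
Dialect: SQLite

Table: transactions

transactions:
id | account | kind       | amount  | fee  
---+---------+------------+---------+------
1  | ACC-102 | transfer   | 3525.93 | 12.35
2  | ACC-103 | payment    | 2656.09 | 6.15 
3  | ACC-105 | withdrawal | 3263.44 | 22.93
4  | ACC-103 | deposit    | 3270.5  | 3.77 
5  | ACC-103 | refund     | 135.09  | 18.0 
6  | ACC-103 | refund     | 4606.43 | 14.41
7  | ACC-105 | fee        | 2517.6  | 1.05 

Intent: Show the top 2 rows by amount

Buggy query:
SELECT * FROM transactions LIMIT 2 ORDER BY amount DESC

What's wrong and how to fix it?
Bug: LIMIT must come after ORDER BY

Fix: Sort with ORDER BY, then apply LIMIT

Corrected query:
SELECT * FROM transactions ORDER BY amount DESC LIMIT 2

Result:
id | account | kind     | amount  | fee  
---+---------+----------+---------+------
6  | ACC-103 | refund   | 4606.43 | 14.41
1  | ACC-102 | transfer | 3525.93 | 12.35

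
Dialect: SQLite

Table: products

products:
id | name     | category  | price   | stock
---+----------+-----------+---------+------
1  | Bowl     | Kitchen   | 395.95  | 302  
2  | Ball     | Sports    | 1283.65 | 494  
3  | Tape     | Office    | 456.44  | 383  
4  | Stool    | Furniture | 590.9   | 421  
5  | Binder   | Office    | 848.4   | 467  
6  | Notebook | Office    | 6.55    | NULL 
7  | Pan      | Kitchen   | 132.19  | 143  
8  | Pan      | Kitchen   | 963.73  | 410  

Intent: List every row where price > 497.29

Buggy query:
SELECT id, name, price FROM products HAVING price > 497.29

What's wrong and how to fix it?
Bug: This is a non-aggregate query (no GROUP BY, no aggregates), so in SQLite the HAVING clause is invalid here; a row-level condition belongs in WHERE

Fix: Replace HAVING with WHERE since the condition applies to individual rows

Corrected query:
SELECT id, name, price FROM products WHERE price > 497.29

Result:
id | name   | price  
---+--------+--------
2  | Ball   | 1283.65
4  | Stool  | 590.9  
5  | Binder | 848.4  
8  | Pan    | 963.73 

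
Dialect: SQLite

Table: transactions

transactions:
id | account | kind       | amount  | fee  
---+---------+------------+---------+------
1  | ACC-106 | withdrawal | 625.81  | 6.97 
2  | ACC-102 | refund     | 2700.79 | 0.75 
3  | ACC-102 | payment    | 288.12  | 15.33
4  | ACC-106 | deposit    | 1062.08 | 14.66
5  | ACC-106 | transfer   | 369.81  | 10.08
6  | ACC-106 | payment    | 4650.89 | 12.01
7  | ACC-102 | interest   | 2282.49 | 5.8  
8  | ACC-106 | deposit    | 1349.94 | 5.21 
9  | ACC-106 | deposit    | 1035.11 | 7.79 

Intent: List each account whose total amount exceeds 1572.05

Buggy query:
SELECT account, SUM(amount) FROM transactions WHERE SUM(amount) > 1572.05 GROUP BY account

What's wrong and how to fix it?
Bug: SUM(amount) is an aggregate, but WHERE filters rows before aggregation

Fix: Move the aggregate condition to a HAVING clause

Corrected query:
SELECT account, SUM(amount) FROM transactions GROUP BY account HAVING SUM(amount) > 1572.05

Result:
account | SUM(amount)
--------+------------
ACC-102 | 5271.4     
ACC-106 | 9093.64    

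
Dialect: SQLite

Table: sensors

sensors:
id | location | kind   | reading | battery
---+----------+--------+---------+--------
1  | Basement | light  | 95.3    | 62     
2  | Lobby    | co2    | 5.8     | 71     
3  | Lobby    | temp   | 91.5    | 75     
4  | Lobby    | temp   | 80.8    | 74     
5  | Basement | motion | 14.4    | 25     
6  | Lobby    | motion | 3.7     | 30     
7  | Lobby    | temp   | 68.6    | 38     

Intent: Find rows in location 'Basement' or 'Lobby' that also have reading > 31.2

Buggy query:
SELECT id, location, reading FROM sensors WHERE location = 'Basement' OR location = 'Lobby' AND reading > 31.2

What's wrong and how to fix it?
Bug: AND binds tighter than OR, so this parses as location = 'Basement' OR (location = 'Lobby' AND reading > 31.2)

Fix: Group the OR with parentheses (or use IN), then AND the threshold

Corrected query:
SELECT id, location, reading FROM sensors WHERE (location = 'Basement' OR location = 'Lobby') AND reading > 31.2

Result:
id | location | reading
---+----------+--------
1  | Basement | 95.3   
3  | Lobby    | 91.5   
4  | Lobby    | 80.8   
7  | Lobby    | 68.6   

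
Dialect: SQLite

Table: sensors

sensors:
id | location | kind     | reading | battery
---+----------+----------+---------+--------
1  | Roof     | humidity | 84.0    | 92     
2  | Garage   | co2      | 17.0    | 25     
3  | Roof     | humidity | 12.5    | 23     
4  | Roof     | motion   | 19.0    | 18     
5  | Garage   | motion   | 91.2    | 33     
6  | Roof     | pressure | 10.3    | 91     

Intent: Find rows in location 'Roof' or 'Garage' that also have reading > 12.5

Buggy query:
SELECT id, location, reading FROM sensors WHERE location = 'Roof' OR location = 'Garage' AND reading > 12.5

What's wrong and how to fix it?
Bug: Without parentheses, AND is evaluated before OR, so the reading filter only applies to the 'Garage' branch

Fix: Add parentheses around the OR so the AND applies to both alternatives

Corrected query:
SELECT id, location, reading FROM sensors WHERE (location = 'Roof' OR location = 'Garage') AND reading > 12.5

Result:
id | location | reading
---+----------+--------
1  | Roof     | 84     
2  | Garage   | 17     
4  | Roof     | 19     
5  | Garage   | 91.2   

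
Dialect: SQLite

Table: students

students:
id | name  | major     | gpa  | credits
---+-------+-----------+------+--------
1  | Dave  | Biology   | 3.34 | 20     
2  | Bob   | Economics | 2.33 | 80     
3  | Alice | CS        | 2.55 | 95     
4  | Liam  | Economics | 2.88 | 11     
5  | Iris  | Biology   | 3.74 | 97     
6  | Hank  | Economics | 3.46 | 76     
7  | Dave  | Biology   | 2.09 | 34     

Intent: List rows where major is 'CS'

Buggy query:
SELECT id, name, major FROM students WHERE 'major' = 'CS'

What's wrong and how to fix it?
Bug: 'major' in single quotes is a string literal, not the column; the comparison is literal-vs-literal and never true

Fix: Reference the column as major without single quotes

Corrected query:
SELECT id, name, major FROM students WHERE major = 'CS'

Result:
id | name  | major
---+-------+------
3  | Alice | CS   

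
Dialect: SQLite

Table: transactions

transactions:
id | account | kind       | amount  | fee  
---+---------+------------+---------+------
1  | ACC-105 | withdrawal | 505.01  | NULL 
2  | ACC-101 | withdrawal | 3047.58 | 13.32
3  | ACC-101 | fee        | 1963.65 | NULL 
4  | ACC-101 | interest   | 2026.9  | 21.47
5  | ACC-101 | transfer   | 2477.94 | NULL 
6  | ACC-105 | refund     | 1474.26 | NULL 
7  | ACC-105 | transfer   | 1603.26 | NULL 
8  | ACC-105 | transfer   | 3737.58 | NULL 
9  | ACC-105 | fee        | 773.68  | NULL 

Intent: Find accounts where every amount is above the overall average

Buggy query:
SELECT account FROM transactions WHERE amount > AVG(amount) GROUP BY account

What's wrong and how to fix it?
Bug: WHERE evaluates per row before aggregation, so AVG() is unavailable

Fix: Use a subquery for AVG and a HAVING MIN(...) filter so the condition holds for every row in the group

Corrected query:
SELECT account FROM transactions GROUP BY account HAVING MIN(amount) > (SELECT AVG(amount) FROM transactions)

Result:
account
-------
ACC-101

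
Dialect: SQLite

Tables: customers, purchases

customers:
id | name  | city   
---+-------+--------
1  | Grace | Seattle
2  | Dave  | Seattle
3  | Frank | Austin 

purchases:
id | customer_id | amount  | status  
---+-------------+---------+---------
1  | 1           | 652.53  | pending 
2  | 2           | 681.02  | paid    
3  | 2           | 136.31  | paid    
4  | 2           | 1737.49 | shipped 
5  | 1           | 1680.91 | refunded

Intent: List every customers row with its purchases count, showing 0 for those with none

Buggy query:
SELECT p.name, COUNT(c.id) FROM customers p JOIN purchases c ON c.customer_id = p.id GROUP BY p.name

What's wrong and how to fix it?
Bug: INNER JOIN drops customers rows that have no matching purchases rows

Fix: Switch to LEFT JOIN to retain unmatched parent rows

Corrected query:
SELECT p.name, COUNT(c.id) FROM customers p LEFT JOIN purchases c ON c.customer_id = p.id GROUP BY p.name

Result:
name  | COUNT(c.id)
------+------------
Dave  | 3          
Frank | 0          
Grace | 2          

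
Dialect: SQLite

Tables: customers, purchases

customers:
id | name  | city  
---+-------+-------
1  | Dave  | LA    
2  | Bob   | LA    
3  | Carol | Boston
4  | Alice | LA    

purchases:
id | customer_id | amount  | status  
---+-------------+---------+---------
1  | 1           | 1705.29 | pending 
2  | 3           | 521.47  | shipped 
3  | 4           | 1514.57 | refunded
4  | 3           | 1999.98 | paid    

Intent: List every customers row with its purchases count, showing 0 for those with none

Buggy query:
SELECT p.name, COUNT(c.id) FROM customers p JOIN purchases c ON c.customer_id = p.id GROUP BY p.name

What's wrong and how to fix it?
Bug: INNER JOIN drops customers rows that have no matching purchases rows

Fix: Switch to LEFT JOIN to retain unmatched parent rows

Corrected query:
SELECT p.name, COUNT(c.id) FROM customers p LEFT JOIN purchases c ON c.customer_id = p.id GROUP BY p.name

Result:
name  | COUNT(c.id)
------+------------
Alice | 1          
Bob   | 0          
Carol | 2          
Dave  | 1          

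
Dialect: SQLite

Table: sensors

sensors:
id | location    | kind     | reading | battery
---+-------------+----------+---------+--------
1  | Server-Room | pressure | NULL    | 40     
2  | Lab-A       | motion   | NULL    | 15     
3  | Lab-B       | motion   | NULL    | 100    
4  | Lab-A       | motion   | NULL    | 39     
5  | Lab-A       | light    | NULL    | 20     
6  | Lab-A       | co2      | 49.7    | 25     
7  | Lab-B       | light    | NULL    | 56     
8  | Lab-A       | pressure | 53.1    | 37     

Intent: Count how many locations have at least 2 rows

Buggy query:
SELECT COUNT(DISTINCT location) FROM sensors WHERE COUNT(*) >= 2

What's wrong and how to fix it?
Bug: COUNT(*) cannot appear in WHERE; the per-group count doesn't exist yet

Fix: Group first with HAVING COUNT(*) >= 2, then COUNT the resulting groups

Corrected query:
SELECT COUNT(*) FROM (SELECT location FROM sensors GROUP BY location HAVING COUNT(*) >= 2)

Result:
COUNT(*)
--------
2       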